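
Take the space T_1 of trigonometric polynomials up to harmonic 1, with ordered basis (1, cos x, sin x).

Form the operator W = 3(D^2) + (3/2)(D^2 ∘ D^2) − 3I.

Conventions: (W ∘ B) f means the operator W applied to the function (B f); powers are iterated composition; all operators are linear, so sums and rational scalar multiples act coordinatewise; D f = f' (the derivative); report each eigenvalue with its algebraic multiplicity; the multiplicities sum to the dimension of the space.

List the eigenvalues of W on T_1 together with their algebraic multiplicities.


λ = -9/2 (multiplicity 2), λ = -3 (multiplicity 1)

image of 1: -3
image of cos x: -(9/2)cos x
image of sin x: -(9/2)sin x
the matrix is diagonal; its diagonal is (-3, -9/2, -9/2)
for a triangular matrix the eigenvalues are the diagonal entries, with algebraic multiplicity their repetition count


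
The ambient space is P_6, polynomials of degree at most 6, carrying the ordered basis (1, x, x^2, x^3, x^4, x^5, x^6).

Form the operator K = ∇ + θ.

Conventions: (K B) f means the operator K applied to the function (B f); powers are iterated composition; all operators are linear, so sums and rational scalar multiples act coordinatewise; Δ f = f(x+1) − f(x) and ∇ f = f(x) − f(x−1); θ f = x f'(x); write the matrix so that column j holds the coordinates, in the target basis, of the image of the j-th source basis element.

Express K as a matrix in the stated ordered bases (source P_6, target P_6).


image of 1: 0
image of x: x + 1
image of x^2: 2x^2 + 2x - 1
image of x^3: 3x^3 + 3x^2 - 3x + 1
image of x^4: 4x^4 + 4x^3 - 6x^2 + 4x - 1
image of x^5: 5x^5 + 5x^4 - 10x^3 + 10x^2 - 5x + 1
image of x^6: 6x^6 + 6x^5 - 15x^4 + 20x^3 - 15x^2 + 6x - 1
each image's coordinates form column j of the matrix

the matrix is [[0, 1, -1, 1, -1, 1, -1]; [0, 1, 2, -3, 4, -5, 6]; [0, 0, 2, 3, -6, 10, -15]; [0, 0, 0, 3, 4, -10, 20]; [0, 0, 0, 0, 4, 5, -15]; [0, 0, 0, 0, 0, 5, 6]; [0, 0, 0, 0, 0, 0, 6]] (rows listed top to bottom)


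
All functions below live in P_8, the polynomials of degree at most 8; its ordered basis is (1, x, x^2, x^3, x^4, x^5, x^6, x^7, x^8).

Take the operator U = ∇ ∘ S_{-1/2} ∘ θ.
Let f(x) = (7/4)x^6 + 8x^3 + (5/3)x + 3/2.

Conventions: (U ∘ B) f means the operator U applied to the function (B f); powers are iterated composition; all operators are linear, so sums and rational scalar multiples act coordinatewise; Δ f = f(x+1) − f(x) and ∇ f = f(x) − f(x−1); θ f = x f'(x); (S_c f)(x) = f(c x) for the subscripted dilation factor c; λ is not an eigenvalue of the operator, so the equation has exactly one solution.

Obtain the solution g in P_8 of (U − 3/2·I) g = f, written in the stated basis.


write g with unknown coordinates in the stated basis and equate coefficients in (U − 3/2·I) g = f
solving from the highest basis element down gives g = -(7/6)x^6 - (7/16)x^5 + (1015/768)x^4 - (3667/576)x^3 + (1921/384)x^2 - (1345/576)x - 5521/13824
check: U g = -(21/32)x^5 + (1015/512)x^4 - (595/384)x^3 + (1921/256)x^2 - (235/128)x + 8303/9216
so U g − 3/2·g = (7/4)x^6 + 8x^3 + (5/3)x + 3/2 = f ✓

the image equals g(x) = -(7/6)x^6 - (7/16)x^5 + (1015/768)x^4 - (3667/576)x^3 + (1921/384)x^2 - (1345/576)x - 5521/13824


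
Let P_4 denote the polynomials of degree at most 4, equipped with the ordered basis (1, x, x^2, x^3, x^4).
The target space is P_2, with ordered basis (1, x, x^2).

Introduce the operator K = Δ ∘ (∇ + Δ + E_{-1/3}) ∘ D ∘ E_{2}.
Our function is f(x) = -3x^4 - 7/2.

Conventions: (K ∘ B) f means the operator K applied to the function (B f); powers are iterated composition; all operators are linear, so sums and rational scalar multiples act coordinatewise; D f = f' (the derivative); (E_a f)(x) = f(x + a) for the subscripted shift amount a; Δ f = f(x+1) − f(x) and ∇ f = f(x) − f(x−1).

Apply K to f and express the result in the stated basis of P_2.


E_{2} f = -3x^4 - 24x^3 - 72x^2 - 96x - 103/2
D E_{2} f = -12x^3 - 72x^2 - 144x - 96
∇ (D ∘ E_{2}) f = -36x^2 - 108x - 84
Δ (D ∘ E_{2}) f = -36x^2 - 180x - 228
E_{-1/3} (D ∘ E_{2}) f = -12x^3 - 60x^2 - 100x - 500/9
(∇ + Δ + E_{-1/3}) (D ∘ E_{2}) f = -12x^3 - 132x^2 - 388x - 3308/9
Δ (∇ + Δ + E_{-1/3}) (D ∘ E_{2}) f = -36x^2 - 300x - 532

the result is g(x) = -36x^2 - 300x - 532


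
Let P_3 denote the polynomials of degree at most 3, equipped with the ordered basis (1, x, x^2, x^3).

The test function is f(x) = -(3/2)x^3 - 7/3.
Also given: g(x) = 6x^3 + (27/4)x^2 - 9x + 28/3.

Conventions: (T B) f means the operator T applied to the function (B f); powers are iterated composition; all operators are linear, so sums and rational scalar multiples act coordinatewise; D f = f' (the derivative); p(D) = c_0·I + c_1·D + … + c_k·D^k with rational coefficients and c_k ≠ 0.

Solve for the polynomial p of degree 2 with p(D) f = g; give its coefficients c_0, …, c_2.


D^0 f = -(3/2)x^3 - 7/3
D^1 f = -(9/2)x^2
D^2 f = -9x
matching coefficients of g against c_0 f + c_1 Df + … from the top degree down determines the c_i
solution: c_0 = -4, c_1 = -3/2, c_2 = 1

p(D) = -4·I − (3/2)·D + D^2, i.e. c_0 = -4, c_1 = -3/2, c_2 = 1


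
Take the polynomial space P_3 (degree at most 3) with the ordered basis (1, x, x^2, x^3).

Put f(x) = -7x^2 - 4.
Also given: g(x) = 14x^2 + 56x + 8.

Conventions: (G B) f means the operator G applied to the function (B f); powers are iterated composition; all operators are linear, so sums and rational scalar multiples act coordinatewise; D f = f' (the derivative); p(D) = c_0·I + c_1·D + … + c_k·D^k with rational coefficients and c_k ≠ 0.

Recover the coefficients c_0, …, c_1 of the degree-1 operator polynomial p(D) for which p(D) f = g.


D^0 f = -7x^2 - 4
D^1 f = -14x
matching coefficients of g against c_0 f + c_1 Df + … from the top degree down determines the c_i
solution: c_0 = -2, c_1 = -4

c_0 = -2, c_1 = -4


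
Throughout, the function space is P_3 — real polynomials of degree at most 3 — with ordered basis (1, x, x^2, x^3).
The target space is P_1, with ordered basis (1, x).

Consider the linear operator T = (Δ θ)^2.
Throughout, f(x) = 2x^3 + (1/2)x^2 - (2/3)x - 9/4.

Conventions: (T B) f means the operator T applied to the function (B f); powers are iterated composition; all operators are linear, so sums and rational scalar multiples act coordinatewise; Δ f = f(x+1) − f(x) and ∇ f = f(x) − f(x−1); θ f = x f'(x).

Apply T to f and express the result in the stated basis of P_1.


θ f = 6x^3 + x^2 - (2/3)x
Δ θ f = 18x^2 + 20x + 19/3
θ (Δ θ) f = 36x^2 + 20x
Δ θ (Δ θ) f = 72x + 56

the result is g(x) = 72x + 56


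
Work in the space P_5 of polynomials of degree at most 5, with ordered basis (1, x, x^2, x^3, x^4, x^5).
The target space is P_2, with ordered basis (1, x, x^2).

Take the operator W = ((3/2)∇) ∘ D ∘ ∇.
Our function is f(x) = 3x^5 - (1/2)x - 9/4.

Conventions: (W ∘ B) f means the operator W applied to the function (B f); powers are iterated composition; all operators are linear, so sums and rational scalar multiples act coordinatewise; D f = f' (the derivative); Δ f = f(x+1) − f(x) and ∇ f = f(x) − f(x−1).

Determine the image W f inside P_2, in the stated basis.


∇ f = 15x^4 - 30x^3 + 30x^2 - 15x + 5/2
D ∇ f = 60x^3 - 90x^2 + 60x - 15
∇ D ∇ f = 180x^2 - 360x + 210
((3/2)∇) D ∇ f = 270x^2 - 540x + 315

g(x) = 270x^2 - 540x + 315


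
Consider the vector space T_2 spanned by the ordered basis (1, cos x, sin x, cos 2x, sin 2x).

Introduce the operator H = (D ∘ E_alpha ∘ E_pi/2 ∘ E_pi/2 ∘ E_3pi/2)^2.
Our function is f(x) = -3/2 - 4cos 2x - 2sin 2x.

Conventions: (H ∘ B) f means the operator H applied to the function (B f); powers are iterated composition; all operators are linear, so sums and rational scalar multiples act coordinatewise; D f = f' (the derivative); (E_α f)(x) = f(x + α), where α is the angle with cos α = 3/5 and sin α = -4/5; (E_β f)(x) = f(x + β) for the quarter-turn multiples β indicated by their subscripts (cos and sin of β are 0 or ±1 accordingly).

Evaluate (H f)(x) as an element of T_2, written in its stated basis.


the image equals g(x) = -(5744/625)cos 2x - (9592/625)sin 2x

E_3pi/2 f = -3/2 + 4cos 2x + 2sin 2x
E_pi/2 E_3pi/2 f = -3/2 - 4cos 2x - 2sin 2x
E_pi/2 E_pi/2 E_3pi/2 f = -3/2 + 4cos 2x + 2sin 2x
E_alpha E_pi/2 E_pi/2 E_3pi/2 f = -3/2 - (76/25)cos 2x + (82/25)sin 2x
D E_alpha E_pi/2 E_pi/2 E_3pi/2 f = (164/25)cos 2x + (152/25)sin 2x
E_3pi/2 (D ∘ E_alpha ∘ E_pi/2 ∘ E_pi/2 ∘ E_3pi/2) f = -(164/25)cos 2x - (152/25)sin 2x
E_pi/2 E_3pi/2 (D ∘ E_alpha ∘ E_pi/2 ∘ E_pi/2 ∘ E_3pi/2) f = (164/25)cos 2x + (152/25)sin 2x
E_pi/2 E_pi/2 E_3pi/2 (D ∘ E_alpha ∘ E_pi/2 ∘ E_pi/2 ∘ E_3pi/2) f = -(164/25)cos 2x - (152/25)sin 2x
E_alpha E_pi/2 E_pi/2 E_3pi/2 (D ∘ E_alpha ∘ E_pi/2 ∘ E_pi/2 ∘ E_3pi/2) f = (4796/625)cos 2x - (2872/625)sin 2x
D E_alpha E_pi/2 E_pi/2 E_3pi/2 (D ∘ E_alpha ∘ E_pi/2 ∘ E_pi/2 ∘ E_3pi/2) f = -(5744/625)cos 2x - (9592/625)sin 2x


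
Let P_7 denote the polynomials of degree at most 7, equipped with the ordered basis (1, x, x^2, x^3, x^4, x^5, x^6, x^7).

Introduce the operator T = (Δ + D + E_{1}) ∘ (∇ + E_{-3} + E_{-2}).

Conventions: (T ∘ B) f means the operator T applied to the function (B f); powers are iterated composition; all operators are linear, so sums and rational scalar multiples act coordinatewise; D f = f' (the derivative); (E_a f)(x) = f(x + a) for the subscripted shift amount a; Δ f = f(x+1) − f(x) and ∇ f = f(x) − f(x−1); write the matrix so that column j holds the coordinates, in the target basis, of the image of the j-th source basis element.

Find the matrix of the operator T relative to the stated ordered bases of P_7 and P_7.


the matrix is [[2, 2, -8, 54, -196, 690, -2304, 7602]; [0, 2, 4, -24, 216, -980, 4140, -16128]; [0, 0, 2, 6, -48, 540, -2940, 14490]; [0, 0, 0, 2, 8, -80, 1080, -6860]; [0, 0, 0, 0, 2, 10, -120, 1890]; [0, 0, 0, 0, 0, 2, 12, -168]; [0, 0, 0, 0, 0, 0, 2, 14]; [0, 0, 0, 0, 0, 0, 0, 2]] (rows listed top to bottom)

image of 1: 2
image of x: 2x + 2
image of x^2: 2x^2 + 4x - 8
image of x^3: 2x^3 + 6x^2 - 24x + 54
image of x^4: 2x^4 + 8x^3 - 48x^2 + 216x - 196
image of x^5: 2x^5 + 10x^4 - 80x^3 + 540x^2 - 980x + 690
image of x^6: 2x^6 + 12x^5 - 120x^4 + 1080x^3 - 2940x^2 + 4140x - 2304
image of x^7: 2x^7 + 14x^6 - 168x^5 + 1890x^4 - 6860x^3 + 14490x^2 - 16128x + 7602
each image's coordinates form column j of the matrix


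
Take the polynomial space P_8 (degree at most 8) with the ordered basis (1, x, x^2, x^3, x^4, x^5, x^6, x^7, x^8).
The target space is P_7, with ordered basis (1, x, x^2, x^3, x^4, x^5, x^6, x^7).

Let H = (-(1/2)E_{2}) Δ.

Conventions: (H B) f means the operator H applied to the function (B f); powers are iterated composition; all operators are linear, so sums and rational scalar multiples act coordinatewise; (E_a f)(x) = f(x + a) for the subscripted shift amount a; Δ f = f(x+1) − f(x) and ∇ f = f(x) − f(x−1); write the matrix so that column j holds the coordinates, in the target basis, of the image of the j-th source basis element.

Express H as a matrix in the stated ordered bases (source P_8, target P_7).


image of 1: 0
image of x: -1/2
image of x^2: -x - 5/2
image of x^3: -(3/2)x^2 - (15/2)x - 19/2
image of x^4: -2x^3 - 15x^2 - 38x - 65/2
image of x^5: -(5/2)x^4 - 25x^3 - 95x^2 - (325/2)x - 211/2
image of x^6: -3x^5 - (75/2)x^4 - 190x^3 - (975/2)x^2 - 633x - 665/2
image of x^7: -(7/2)x^6 - (105/2)x^5 - (665/2)x^4 - (2275/2)x^3 - (4431/2)x^2 - (4655/2)x - 2059/2
image of x^8: -4x^7 - 70x^6 - 532x^5 - 2275x^4 - 5908x^3 - 9310x^2 - 8236x - 6305/2
each image's coordinates form column j of the matrix

the matrix is [[0, -1/2, -5/2, -19/2, -65/2, -211/2, -665/2, -2059/2, -6305/2]; [0, 0, -1, -15/2, -38, -325/2, -633, -4655/2, -8236]; [0, 0, 0, -3/2, -15, -95, -975/2, -4431/2, -9310]; [0, 0, 0, 0, -2, -25, -190, -2275/2, -5908]; [0, 0, 0, 0, 0, -5/2, -75/2, -665/2, -2275]; [0, 0, 0, 0, 0, 0, -3, -105/2, -532]; [0, 0, 0, 0, 0, 0, 0, -7/2, -70]; [0, 0, 0, 0, 0, 0, 0, 0, -4]] (rows listed top to bottom)


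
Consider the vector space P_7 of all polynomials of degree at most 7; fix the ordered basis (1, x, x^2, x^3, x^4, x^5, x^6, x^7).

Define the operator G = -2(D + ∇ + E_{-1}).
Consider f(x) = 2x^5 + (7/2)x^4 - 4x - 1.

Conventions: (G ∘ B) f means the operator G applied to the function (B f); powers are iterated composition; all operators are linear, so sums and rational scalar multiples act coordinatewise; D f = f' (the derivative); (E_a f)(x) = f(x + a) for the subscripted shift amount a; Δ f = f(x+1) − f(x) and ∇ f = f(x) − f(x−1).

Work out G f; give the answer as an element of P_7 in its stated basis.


D f = 10x^4 + 14x^3 - 4
∇ f = 10x^4 - 6x^3 - x^2 + 4x - 11/2
E_{-1} f = 2x^5 - (13/2)x^4 + 6x^3 + x^2 - 8x + 9/2
(D + ∇ + E_{-1}) f = 2x^5 + (27/2)x^4 + 14x^3 - 4x - 5
(-2(D + ∇ + E_{-1})) f = -4x^5 - 27x^4 - 28x^3 + 8x + 10

the result is g(x) = -4x^5 - 27x^4 - 28x^3 + 8x + 10


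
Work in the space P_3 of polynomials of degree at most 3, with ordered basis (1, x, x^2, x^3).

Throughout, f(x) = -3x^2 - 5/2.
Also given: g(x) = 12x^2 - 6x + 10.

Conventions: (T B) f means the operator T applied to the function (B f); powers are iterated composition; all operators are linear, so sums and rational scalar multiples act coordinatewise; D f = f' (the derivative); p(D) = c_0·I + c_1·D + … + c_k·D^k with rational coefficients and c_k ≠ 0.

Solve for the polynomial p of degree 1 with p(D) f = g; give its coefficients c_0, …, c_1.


D^0 f = -3x^2 - 5/2
D^1 f = -6x
matching coefficients of g against c_0 f + c_1 Df + … from the top degree down determines the c_i
solution: c_0 = -4, c_1 = 1

c_0 = -4, c_1 = 1


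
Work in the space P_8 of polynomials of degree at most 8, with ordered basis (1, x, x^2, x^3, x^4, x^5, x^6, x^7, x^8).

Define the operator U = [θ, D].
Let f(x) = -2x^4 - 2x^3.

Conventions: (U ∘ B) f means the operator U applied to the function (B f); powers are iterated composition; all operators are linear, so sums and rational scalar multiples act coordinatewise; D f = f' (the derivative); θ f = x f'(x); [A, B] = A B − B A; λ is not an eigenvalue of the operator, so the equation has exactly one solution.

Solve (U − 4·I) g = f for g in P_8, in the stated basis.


g(x) = (1/2)x^4

write g with unknown coordinates in the stated basis and equate coefficients in (U − 4·I) g = f
solving from the highest basis element down gives g = (1/2)x^4
check: U g = -2x^3
so U g − 4·g = -2x^4 - 2x^3 = f ✓


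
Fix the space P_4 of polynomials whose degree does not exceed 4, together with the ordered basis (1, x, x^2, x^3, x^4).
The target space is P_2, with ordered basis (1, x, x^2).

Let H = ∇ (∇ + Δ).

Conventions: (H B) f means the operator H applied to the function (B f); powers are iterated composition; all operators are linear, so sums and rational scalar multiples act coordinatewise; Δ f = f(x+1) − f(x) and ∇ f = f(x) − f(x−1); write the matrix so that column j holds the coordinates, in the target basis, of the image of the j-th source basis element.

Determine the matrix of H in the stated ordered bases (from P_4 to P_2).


the matrix is [[0, 0, 4, -6, 16]; [0, 0, 0, 12, -24]; [0, 0, 0, 0, 24]] (rows listed top to bottom)

image of 1: 0
image of x: 0
image of x^2: 4
image of x^3: 12x - 6
image of x^4: 24x^2 - 24x + 16
each image's coordinates form column j of the matrix


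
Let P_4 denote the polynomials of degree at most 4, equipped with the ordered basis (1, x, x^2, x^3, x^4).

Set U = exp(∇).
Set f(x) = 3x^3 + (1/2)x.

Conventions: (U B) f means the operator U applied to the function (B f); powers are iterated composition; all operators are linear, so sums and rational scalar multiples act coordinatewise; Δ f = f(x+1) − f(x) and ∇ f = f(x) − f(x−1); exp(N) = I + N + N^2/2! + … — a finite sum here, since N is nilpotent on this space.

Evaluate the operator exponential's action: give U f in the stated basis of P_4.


the image equals g(x) = 3x^3 + 9x^2 + (1/2)x - 5/2

order-1 term: 9x^2 - 9x + 7/2
order-2 term: 9x - 9
order-3 term: 3
the series for exp(∇) f terminates at order 3
exp(∇) f = 3x^3 + 9x^2 + (1/2)x - 5/2


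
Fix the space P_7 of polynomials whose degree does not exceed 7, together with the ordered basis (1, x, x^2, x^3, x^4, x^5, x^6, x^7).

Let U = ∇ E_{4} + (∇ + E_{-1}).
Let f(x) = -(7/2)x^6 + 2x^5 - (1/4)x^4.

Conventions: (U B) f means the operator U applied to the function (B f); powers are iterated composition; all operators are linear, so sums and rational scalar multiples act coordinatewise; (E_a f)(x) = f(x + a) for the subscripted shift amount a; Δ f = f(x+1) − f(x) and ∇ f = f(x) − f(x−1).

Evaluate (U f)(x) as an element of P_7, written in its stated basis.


E_{4} f = -(7/2)x^6 - 82x^5 - (3201/4)x^4 - 4164x^3 - 12184x^2 - 19008x - 12352
∇ E_{4} f = -21x^5 - (715/2)x^4 - 2451x^3 - 8458x^2 - 14688x - 41065/4
∇ f = -21x^5 + (125/2)x^4 - 91x^3 + 74x^2 - 32x + 23/4
E_{-1} f = -(7/2)x^6 + 23x^5 - (251/4)x^4 + 91x^3 - 74x^2 + 32x - 23/4
(∇ + E_{-1}) f = -(7/2)x^6 + 2x^5 - (1/4)x^4
(∇ E_{4} + (∇ + E_{-1})) f = -(7/2)x^6 - 19x^5 - (1431/4)x^4 - 2451x^3 - 8458x^2 - 14688x - 41065/4

g(x) = -(7/2)x^6 - 19x^5 - (1431/4)x^4 - 2451x^3 - 8458x^2 - 14688x - 41065/4


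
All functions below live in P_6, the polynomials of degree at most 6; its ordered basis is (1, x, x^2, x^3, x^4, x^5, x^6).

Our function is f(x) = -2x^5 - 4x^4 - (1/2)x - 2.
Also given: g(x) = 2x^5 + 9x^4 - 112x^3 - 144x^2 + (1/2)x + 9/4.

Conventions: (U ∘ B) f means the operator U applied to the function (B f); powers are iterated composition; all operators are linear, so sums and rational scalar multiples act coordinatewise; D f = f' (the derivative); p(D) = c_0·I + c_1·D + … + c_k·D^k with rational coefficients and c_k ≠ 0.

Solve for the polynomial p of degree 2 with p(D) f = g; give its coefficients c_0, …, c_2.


p(D) = -I − (1/2)·D + 3·D^2, i.e. c_0 = -1, c_1 = -1/2, c_2 = 3

D^0 f = -2x^5 - 4x^4 - (1/2)x - 2
D^1 f = -10x^4 - 16x^3 - 1/2
D^2 f = -40x^3 - 48x^2
matching coefficients of g against c_0 f + c_1 Df + … from the top degree down determines the c_i
solution: c_0 = -1, c_1 = -1/2, c_2 = 3


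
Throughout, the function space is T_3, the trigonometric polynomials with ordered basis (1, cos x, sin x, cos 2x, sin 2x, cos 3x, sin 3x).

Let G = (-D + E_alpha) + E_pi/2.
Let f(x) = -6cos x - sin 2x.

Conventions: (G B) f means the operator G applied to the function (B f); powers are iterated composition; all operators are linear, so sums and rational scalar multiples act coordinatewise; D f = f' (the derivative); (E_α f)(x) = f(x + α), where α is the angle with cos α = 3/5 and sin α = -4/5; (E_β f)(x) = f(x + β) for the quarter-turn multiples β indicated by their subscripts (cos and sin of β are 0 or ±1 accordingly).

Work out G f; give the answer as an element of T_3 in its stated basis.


g(x) = -(18/5)cos x - (24/5)sin x + (74/25)cos 2x + (32/25)sin 2x

D f = 6sin x - 2cos 2x
(-D) f = -6sin x + 2cos 2x
E_alpha f = -(18/5)cos x - (24/5)sin x + (24/25)cos 2x + (7/25)sin 2x
(-D + E_alpha) f = -(18/5)cos x - (54/5)sin x + (74/25)cos 2x + (7/25)sin 2x
E_pi/2 f = 6sin x + sin 2x
((-D + E_alpha) + E_pi/2) f = -(18/5)cos x - (24/5)sin x + (74/25)cos 2x + (32/25)sin 2x


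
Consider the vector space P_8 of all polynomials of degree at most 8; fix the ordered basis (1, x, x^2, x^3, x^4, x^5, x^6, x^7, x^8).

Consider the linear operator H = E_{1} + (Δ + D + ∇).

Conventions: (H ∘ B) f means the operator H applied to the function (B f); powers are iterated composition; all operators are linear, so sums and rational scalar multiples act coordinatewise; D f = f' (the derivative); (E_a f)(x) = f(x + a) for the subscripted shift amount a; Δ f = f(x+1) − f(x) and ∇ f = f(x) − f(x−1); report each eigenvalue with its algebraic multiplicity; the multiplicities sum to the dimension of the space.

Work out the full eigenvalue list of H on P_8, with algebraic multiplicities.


λ = 1 (multiplicity 9)

image of 1: 1
image of x: x + 4
image of x^2: x^2 + 8x + 1
image of x^3: x^3 + 12x^2 + 3x + 3
image of x^4: x^4 + 16x^3 + 6x^2 + 12x + 1
image of x^5: x^5 + 20x^4 + 10x^3 + 30x^2 + 5x + 3
image of x^6: x^6 + 24x^5 + 15x^4 + 60x^3 + 15x^2 + 18x + 1
image of x^7: x^7 + 28x^6 + 21x^5 + 105x^4 + 35x^3 + 63x^2 + 7x + 3
image of x^8: x^8 + 32x^7 + 28x^6 + 168x^5 + 70x^4 + 168x^3 + 28x^2 + 24x + 1
the matrix is upper triangular; its diagonal is (1, 1, 1, 1, 1, 1, 1, 1, 1)
for a triangular matrix the eigenvalues are the diagonal entries, with algebraic multiplicity their repetition count


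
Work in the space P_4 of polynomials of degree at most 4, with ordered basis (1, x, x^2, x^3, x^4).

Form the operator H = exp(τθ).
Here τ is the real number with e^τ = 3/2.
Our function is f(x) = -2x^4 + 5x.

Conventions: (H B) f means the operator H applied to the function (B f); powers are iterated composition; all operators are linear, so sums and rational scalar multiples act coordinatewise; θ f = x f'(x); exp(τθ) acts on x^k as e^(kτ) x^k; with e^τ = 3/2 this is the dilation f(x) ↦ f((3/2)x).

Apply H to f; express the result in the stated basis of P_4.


exp(τθ) x^k = e^(kτ) x^k; with e^τ = 3/2 this sends x^k to (3/2)^k x^k
x ↦ 3/2 x
x^4 ↦ 81/16 x^4
applying this coordinatewise to f: exp(τθ) f = -(81/8)x^4 + (15/2)x

the image equals g(x) = -(81/8)x^4 + (15/2)x


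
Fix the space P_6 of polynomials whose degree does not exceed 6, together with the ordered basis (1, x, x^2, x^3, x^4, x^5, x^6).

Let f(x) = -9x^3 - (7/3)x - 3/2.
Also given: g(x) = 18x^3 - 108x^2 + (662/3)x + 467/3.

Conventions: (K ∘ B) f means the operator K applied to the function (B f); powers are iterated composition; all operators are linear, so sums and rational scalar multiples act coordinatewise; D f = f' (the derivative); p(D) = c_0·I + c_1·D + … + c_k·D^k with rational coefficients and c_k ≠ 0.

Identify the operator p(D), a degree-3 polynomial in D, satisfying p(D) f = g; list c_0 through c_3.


c_0 = -2, c_1 = 4, c_2 = -4, c_3 = -3

D^0 f = -9x^3 - (7/3)x - 3/2
D^1 f = -27x^2 - 7/3
D^2 f = -54x
D^3 f = -54
matching coefficients of g against c_0 f + c_1 Df + … from the top degree down determines the c_i
solution: c_0 = -2, c_1 = 4, c_2 = -4, c_3 = -3


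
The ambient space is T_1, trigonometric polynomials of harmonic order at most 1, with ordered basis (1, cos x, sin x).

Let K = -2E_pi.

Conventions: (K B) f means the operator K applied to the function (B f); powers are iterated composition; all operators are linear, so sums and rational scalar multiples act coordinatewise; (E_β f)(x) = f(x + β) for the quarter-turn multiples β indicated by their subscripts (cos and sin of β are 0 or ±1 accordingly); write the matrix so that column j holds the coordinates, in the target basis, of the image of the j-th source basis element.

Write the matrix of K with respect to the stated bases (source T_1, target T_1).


the matrix is [[-2, 0, 0]; [0, 2, 0]; [0, 0, 2]] (rows listed top to bottom)

image of 1: -2
image of cos x: 2cos x
image of sin x: 2sin x
each image's coordinates form column j of the matrix


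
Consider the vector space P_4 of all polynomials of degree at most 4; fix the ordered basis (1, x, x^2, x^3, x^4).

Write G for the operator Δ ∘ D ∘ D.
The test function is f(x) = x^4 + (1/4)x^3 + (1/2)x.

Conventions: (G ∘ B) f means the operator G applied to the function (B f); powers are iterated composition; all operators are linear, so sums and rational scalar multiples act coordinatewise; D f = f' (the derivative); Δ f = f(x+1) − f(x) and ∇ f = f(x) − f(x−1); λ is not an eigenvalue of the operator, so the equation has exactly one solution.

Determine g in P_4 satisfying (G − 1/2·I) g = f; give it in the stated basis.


write g with unknown coordinates in the stated basis and equate coefficients in (G − 1/2·I) g = f
solving from the highest basis element down gives g = -2x^4 - (1/2)x^3 - 97x - 54
check: G g = -48x - 27
so G g − 1/2·g = x^4 + (1/4)x^3 + (1/2)x = f ✓

the image equals g(x) = -2x^4 - (1/2)x^3 - 97x - 54


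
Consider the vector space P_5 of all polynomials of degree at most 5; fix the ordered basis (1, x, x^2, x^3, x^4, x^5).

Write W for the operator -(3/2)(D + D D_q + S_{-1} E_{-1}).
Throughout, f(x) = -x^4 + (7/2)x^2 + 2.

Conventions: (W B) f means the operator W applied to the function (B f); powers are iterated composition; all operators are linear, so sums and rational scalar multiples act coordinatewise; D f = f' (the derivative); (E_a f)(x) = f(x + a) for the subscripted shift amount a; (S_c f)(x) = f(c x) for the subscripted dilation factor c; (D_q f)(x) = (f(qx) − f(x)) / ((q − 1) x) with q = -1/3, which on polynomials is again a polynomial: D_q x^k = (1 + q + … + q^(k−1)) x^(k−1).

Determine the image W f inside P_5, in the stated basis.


the result is g(x) = (3/2)x^4 + 12x^3 + (85/12)x^2 - 15x - 41/4

D f = -4x^3 + 7x
D_q f = -(20/27)x^3 + (7/3)x
D D_q f = -(20/9)x^2 + 7/3
E_{-1} f = -x^4 + 4x^3 - (5/2)x^2 - 3x + 9/2
S_{-1} E_{-1} f = -x^4 - 4x^3 - (5/2)x^2 + 3x + 9/2
(D + D D_q + S_{-1} E_{-1}) f = -x^4 - 8x^3 - (85/18)x^2 + 10x + 41/6
(-(3/2)(D + D D_q + S_{-1} E_{-1})) f = (3/2)x^4 + 12x^3 + (85/12)x^2 - 15x - 41/4


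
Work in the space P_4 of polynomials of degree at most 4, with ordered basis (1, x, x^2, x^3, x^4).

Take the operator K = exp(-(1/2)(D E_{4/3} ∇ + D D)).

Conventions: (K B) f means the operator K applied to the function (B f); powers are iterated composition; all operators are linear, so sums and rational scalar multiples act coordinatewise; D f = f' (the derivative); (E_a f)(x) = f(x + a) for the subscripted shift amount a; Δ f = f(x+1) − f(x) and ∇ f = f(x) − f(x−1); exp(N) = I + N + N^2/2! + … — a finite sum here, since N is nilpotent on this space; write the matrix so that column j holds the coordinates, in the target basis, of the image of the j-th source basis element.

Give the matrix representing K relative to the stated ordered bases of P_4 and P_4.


image of 1: 1
image of x: x
image of x^2: x^2 - 2
image of x^3: x^3 - 6x - 5/2
image of x^4: x^4 - 12x^2 - 10x + 22/3
each image's coordinates form column j of the matrix

the matrix is [[1, 0, -2, -5/2, 22/3]; [0, 1, 0, -6, -10]; [0, 0, 1, 0, -12]; [0, 0, 0, 1, 0]; [0, 0, 0, 0, 1]] (rows listed top to bottom)


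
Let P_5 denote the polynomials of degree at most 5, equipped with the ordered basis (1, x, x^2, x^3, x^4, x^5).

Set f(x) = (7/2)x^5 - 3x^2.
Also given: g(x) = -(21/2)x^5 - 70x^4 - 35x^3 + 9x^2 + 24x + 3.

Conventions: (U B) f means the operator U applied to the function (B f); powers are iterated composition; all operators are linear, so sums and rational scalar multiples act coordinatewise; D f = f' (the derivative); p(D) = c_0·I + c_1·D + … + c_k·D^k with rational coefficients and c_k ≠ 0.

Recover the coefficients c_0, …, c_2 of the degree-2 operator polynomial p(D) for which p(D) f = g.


c_0 = -3, c_1 = -4, c_2 = -1/2

D^0 f = (7/2)x^5 - 3x^2
D^1 f = (35/2)x^4 - 6x
D^2 f = 70x^3 - 6
matching coefficients of g against c_0 f + c_1 Df + … from the top degree down determines the c_i
solution: c_0 = -3, c_1 = -4, c_2 = -1/2


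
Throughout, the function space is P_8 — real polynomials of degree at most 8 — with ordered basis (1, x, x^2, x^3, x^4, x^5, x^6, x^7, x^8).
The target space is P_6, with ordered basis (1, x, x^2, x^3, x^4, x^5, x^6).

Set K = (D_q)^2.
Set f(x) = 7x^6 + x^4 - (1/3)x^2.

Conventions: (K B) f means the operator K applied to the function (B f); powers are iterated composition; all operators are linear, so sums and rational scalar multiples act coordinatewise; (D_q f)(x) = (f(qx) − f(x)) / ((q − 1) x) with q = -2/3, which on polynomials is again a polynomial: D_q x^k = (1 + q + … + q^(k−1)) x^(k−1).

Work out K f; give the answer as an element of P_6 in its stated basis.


D_q f = (931/243)x^5 + (13/27)x^3 - (1/9)x
D_q D_q f = (51205/19683)x^4 + (91/243)x^2 - 1/9

the result is g(x) = (51205/19683)x^4 + (91/243)x^2 - 1/9


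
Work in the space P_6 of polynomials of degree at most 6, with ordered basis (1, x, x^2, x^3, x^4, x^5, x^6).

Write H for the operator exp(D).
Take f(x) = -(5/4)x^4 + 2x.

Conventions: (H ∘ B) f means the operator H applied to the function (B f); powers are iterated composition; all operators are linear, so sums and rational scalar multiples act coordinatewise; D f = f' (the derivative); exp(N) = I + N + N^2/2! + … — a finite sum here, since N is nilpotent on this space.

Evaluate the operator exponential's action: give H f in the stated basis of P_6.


order-1 term: -5x^3 + 2
order-2 term: -(15/2)x^2
order-3 term: -5x
order-4 term: -5/4
the series for exp(D) f terminates at order 4
exp(D) f = -(5/4)x^4 - 5x^3 - (15/2)x^2 - 3x + 3/4

the image equals g(x) = -(5/4)x^4 - 5x^3 - (15/2)x^2 - 3x + 3/4


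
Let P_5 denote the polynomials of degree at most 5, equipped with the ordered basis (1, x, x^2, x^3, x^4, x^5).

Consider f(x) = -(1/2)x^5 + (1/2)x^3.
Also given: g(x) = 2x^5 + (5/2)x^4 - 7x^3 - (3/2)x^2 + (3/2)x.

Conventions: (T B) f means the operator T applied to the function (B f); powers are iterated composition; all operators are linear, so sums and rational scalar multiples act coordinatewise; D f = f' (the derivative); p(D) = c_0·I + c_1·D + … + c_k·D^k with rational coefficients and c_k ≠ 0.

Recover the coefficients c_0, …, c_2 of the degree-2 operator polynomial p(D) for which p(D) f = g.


p(D) = -4·I − D + (1/2)·D^2, i.e. c_0 = -4, c_1 = -1, c_2 = 1/2

D^0 f = -(1/2)x^5 + (1/2)x^3
D^1 f = -(5/2)x^4 + (3/2)x^2
D^2 f = -10x^3 + 3x
matching coefficients of g against c_0 f + c_1 Df + … from the top degree down determines the c_i
solution: c_0 = -4, c_1 = -1, c_2 = 1/2


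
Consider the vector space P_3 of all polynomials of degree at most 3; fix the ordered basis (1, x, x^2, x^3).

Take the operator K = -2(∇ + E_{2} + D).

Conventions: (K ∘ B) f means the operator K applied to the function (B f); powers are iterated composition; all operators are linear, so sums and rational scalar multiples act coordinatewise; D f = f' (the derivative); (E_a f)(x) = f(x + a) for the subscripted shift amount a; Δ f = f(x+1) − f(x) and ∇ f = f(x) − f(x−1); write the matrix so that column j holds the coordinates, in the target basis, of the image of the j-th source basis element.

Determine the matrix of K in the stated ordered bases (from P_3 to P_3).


image of 1: -2
image of x: -2x - 8
image of x^2: -2x^2 - 16x - 6
image of x^3: -2x^3 - 24x^2 - 18x - 18
each image's coordinates form column j of the matrix

the matrix is [[-2, -8, -6, -18]; [0, -2, -16, -18]; [0, 0, -2, -24]; [0, 0, 0, -2]] (rows listed top to bottom)


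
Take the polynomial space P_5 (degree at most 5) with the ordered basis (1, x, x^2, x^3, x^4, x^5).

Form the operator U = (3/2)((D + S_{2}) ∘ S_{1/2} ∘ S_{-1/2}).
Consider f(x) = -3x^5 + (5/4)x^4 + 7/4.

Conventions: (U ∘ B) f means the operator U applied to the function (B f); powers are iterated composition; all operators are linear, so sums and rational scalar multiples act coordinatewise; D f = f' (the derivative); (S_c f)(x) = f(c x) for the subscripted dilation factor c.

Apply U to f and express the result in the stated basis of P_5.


the image equals g(x) = (9/64)x^5 + (285/2048)x^4 + (15/512)x^3 + 21/8

S_{-1/2} f = (3/32)x^5 + (5/64)x^4 + 7/4
S_{1/2} S_{-1/2} f = (3/1024)x^5 + (5/1024)x^4 + 7/4
D S_{1/2} S_{-1/2} f = (15/1024)x^4 + (5/256)x^3
S_{2} S_{1/2} S_{-1/2} f = (3/32)x^5 + (5/64)x^4 + 7/4
(D + S_{2}) S_{1/2} S_{-1/2} f = (3/32)x^5 + (95/1024)x^4 + (5/256)x^3 + 7/4
((3/2)((D + S_{2}) ∘ S_{1/2} ∘ S_{-1/2})) f = (9/64)x^5 + (285/2048)x^4 + (15/512)x^3 + 21/8


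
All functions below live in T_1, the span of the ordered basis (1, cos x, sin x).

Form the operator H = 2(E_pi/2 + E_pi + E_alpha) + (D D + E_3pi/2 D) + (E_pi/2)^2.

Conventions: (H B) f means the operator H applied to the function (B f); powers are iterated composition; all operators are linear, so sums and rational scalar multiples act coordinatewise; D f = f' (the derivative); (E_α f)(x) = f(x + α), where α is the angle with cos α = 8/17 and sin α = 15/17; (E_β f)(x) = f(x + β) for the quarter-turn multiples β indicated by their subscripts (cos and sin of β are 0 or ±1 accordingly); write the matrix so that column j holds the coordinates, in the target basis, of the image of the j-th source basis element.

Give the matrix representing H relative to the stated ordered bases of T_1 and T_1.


the matrix is [[7, 0, 0]; [0, -35/17, 64/17]; [0, -64/17, -35/17]] (rows listed top to bottom)

image of 1: 7
image of cos x: -(35/17)cos x - (64/17)sin x
image of sin x: (64/17)cos x - (35/17)sin x
each image's coordinates form column j of the matrix


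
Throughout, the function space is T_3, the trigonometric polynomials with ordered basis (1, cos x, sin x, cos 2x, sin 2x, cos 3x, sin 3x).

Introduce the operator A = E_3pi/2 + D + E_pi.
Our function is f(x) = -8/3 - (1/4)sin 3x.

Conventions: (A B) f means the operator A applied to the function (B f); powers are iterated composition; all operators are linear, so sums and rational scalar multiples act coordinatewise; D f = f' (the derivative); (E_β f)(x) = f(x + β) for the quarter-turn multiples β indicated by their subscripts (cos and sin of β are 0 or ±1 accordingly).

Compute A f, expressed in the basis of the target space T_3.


the result is g(x) = -16/3 - cos 3x + (1/4)sin 3x

E_3pi/2 f = -8/3 - (1/4)cos 3x
D f = -(3/4)cos 3x
E_pi f = -8/3 + (1/4)sin 3x
(E_3pi/2 + D + E_pi) f = -16/3 - cos 3x + (1/4)sin 3x


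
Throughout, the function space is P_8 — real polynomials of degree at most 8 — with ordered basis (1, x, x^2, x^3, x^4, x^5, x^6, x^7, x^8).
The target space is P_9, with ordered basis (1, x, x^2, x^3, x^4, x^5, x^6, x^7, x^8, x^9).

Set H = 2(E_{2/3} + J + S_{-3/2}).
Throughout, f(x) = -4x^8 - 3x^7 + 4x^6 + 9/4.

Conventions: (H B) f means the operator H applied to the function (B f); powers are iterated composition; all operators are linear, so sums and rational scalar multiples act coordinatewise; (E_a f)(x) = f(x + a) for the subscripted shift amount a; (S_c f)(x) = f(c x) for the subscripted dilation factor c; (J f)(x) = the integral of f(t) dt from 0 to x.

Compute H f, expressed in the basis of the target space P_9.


the image equals g(x) = -(8/9)x^9 - (6841/32)x^8 + (73909/1344)x^7 - (2047/72)x^6 - (4232/27)x^5 - (9680/81)x^4 - (12896/243)x^3 - (9152/729)x^2 + (14819/4374)x + 59305/6561

E_{2/3} f = -4x^8 - (73/3)x^7 - (538/9)x^6 - (2116/27)x^5 - (4840/81)x^4 - (6448/243)x^3 - (4576/729)x^2 - (1216/2187)x + 59561/26244
J f = -(4/9)x^9 - (3/8)x^8 + (4/7)x^7 + (9/4)x
S_{-3/2} f = -(6561/64)x^8 + (6561/128)x^7 + (729/16)x^6 + 9/4
(E_{2/3} + J + S_{-3/2}) f = -(4/9)x^9 - (6841/64)x^8 + (73909/2688)x^7 - (2047/144)x^6 - (2116/27)x^5 - (4840/81)x^4 - (6448/243)x^3 - (4576/729)x^2 + (14819/8748)x + 59305/13122
(2(E_{2/3} + J + S_{-3/2})) f = -(8/9)x^9 - (6841/32)x^8 + (73909/1344)x^7 - (2047/72)x^6 - (4232/27)x^5 - (9680/81)x^4 - (12896/243)x^3 - (9152/729)x^2 + (14819/4374)x + 59305/6561


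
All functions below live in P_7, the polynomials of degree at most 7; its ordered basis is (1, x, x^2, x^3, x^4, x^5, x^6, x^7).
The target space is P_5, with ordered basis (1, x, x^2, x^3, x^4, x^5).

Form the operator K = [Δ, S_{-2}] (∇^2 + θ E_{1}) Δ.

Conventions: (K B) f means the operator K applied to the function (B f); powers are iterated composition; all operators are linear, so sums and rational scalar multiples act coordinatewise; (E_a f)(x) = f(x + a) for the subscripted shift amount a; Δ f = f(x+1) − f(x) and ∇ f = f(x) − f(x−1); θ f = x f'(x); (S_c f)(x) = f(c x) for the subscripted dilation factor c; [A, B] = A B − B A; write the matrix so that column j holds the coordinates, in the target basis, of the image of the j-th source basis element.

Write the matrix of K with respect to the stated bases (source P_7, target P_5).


image of 1: 0
image of x: 0
image of x^2: -6
image of x^3: 72x - 9
image of x^4: -432x^2 + 216x - 156
image of x^5: 1920x^3 - 1800x^2 + 2220x + 45
image of x^6: -7200x^4 + 10080x^3 - 17280x^2 + 1980x - 3438
image of x^7: 24192x^5 - 45360x^4 + 99120x^3 - 31500x^2 + 57456x + 5439
each image's coordinates form column j of the matrix

the matrix is [[0, 0, -6, -9, -156, 45, -3438, 5439]; [0, 0, 0, 72, 216, 2220, 1980, 57456]; [0, 0, 0, 0, -432, -1800, -17280, -31500]; [0, 0, 0, 0, 0, 1920, 10080, 99120]; [0, 0, 0, 0, 0, 0, -7200, -45360]; [0, 0, 0, 0, 0, 0, 0, 24192]] (rows listed top to bottom)


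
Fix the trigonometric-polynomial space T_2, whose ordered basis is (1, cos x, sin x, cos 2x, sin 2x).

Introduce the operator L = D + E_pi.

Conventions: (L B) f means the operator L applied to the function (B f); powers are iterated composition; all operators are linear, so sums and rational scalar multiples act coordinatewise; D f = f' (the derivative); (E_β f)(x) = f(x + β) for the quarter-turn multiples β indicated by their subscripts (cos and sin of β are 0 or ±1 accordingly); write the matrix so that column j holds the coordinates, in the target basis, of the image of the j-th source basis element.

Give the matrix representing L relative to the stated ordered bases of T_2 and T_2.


image of 1: 1
image of cos x: -cos x - sin x
image of sin x: cos x - sin x
image of cos 2x: cos 2x - 2sin 2x
image of sin 2x: 2cos 2x + sin 2x
each image's coordinates form column j of the matrix

the matrix is [[1, 0, 0, 0, 0]; [0, -1, 1, 0, 0]; [0, -1, -1, 0, 0]; [0, 0, 0, 1, 2]; [0, 0, 0, -2, 1]] (rows listed top to bottom)


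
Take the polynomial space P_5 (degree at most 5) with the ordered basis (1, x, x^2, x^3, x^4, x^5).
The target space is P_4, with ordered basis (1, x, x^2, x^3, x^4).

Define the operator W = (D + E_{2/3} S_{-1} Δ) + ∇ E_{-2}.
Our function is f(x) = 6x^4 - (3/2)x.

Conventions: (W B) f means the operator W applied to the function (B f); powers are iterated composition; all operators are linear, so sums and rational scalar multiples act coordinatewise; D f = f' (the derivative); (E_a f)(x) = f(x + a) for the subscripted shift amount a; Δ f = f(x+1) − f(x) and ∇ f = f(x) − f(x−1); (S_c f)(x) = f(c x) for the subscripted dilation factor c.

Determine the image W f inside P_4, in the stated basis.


the image equals g(x) = 24x^3 - 192x^2 + 448x - 7121/18

D f = 24x^3 - 3/2
Δ f = 24x^3 + 36x^2 + 24x + 9/2
S_{-1} Δ f = -24x^3 + 36x^2 - 24x + 9/2
E_{2/3} S_{-1} Δ f = -24x^3 - 12x^2 - 8x - 47/18
(D + E_{2/3} S_{-1} Δ) f = -12x^2 - 8x - 37/9
E_{-2} f = 6x^4 - 48x^3 + 144x^2 - (387/2)x + 99
∇ E_{-2} f = 24x^3 - 180x^2 + 456x - 783/2
((D + E_{2/3} S_{-1} Δ) + ∇ E_{-2}) f = 24x^3 - 192x^2 + 448x - 7121/18


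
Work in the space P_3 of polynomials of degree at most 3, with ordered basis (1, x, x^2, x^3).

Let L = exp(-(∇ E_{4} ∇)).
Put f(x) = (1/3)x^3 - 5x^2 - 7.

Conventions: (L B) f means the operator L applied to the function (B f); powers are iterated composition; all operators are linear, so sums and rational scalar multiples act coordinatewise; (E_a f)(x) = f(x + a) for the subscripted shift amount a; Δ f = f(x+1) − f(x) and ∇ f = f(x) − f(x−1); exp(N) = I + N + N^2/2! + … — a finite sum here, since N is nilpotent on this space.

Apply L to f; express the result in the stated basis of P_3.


order-1 term: -2x + 4
the series for exp(-(∇ E_{4} ∇)) f terminates at order 1
exp(-(∇ E_{4} ∇)) f = (1/3)x^3 - 5x^2 - 2x - 3

g(x) = (1/3)x^3 - 5x^2 - 2x - 3


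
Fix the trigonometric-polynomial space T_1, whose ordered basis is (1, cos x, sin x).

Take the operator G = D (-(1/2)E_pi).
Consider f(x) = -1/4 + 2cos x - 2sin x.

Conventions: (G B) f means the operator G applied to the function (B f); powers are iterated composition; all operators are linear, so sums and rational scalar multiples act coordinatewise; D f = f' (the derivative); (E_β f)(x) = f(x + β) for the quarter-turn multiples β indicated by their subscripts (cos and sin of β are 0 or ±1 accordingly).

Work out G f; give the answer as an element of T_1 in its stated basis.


E_pi f = -1/4 - 2cos x + 2sin x
(-(1/2)E_pi) f = 1/8 + cos x - sin x
D (-(1/2)E_pi) f = -cos x - sin x

g(x) = -cos x - sin x
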